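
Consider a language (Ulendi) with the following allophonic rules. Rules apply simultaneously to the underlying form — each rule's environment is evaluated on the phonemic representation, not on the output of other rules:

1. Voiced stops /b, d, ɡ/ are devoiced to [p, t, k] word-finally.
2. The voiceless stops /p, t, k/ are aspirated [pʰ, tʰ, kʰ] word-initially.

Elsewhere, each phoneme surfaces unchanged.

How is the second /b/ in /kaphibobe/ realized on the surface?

/b/ (between /o/ and /e/): rule 1 targets it, but not word-finally → unchanged [b].

[b]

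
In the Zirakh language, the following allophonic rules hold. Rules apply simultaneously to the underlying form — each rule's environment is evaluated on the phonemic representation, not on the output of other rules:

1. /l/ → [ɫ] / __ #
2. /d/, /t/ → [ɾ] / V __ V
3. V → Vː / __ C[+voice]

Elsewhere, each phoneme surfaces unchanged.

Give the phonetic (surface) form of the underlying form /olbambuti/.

/o/ (word-initial): before a voiced consonant, so rule 3 applies → [oː].
/l/ — between /o/ and /b/; rule 1 does not apply here → [l].
Rule 3 applies to /a/ (between /b/ and /m/: before a voiced consonant) → [aː].
/u/ (between /b/ and /t/) is in the target of rule 3 but the environment (before a voiced consonant) is not met → [u].
/t/ — between /u/ and /i/, between two vowels — surfaces as [ɾ] (rule 2).
/i/ (word-final) is in the target of rule 3 but the environment (before a voiced consonant) is not met → [i].

[oːlbaːmbuɾi]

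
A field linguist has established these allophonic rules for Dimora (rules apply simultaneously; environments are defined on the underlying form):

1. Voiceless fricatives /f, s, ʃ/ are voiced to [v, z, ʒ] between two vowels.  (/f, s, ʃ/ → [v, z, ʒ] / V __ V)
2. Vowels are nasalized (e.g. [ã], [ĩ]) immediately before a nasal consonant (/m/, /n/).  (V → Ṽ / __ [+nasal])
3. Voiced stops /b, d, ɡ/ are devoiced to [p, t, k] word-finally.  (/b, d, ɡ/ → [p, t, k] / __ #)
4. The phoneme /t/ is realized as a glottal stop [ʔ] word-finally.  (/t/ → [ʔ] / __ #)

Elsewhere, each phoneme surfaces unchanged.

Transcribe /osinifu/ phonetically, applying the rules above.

/o/ — word-initial; rule 2 does not apply here → [o].
/s/ — between /o/ and /i/, between two vowels — surfaces as [z] (rule 1).
/i/ (between /s/ and /n/): before a nasal consonant, so rule 2 applies → [ĩ].
/n/ (between /i/ and /i/): no rule targets it → [n].
/i/ (between /n/ and /f/) is in the target of rule 2 but the environment (before a nasal consonant) is not met → [i].
Rule 1 applies to /f/ (between /i/ and /u/: between two vowels) → [v].
/u/ — word-final; rule 2 does not apply here → [u].

[ozĩnivu]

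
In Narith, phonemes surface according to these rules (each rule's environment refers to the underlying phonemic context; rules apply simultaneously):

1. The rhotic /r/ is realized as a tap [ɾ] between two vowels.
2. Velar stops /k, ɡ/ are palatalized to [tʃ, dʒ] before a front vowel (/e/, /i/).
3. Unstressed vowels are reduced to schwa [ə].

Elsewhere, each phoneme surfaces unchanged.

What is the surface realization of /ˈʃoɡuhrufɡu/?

/ʃ/ — not in any rule's target class → [ʃ].
/o/ — between /ʃ/ and /ɡ/; rule 3 does not apply here → [o].
/ɡ/ (between /o/ and /u/): rule 2 targets it, but not before a front vowel → unchanged [ɡ].
/u/ (between /ɡ/ and /h/) occurs in an unstressed syllable → [ə] by rule 3.
/h/ stays [h].
/r/ (between /h/ and /u/) fails the environment for rule 1, so it stays [r].
/u/ (between /r/ and /f/): in an unstressed syllable, so rule 3 applies → [ə].
/f/ stays [f].
/ɡ/ — between /f/ and /u/; rule 2 does not apply here → [ɡ].
/u/ (word-final): in an unstressed syllable, so rule 3 applies → [ə].

[ˈʃoɡəhrəfɡə]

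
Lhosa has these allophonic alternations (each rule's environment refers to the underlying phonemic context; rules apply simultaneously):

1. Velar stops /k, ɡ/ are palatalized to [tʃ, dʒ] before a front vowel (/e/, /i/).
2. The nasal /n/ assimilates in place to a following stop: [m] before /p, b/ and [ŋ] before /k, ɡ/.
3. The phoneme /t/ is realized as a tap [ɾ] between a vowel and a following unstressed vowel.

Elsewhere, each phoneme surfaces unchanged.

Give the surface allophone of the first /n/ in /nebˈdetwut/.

[n]

/n/ (word-initial): rule 2 targets it, but not before a labial or velar stop → unchanged [n].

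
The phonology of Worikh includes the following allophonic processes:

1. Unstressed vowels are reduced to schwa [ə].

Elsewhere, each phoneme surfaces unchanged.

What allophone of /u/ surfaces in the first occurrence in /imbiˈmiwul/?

[ə]

/u/ (between /w/ and /l/): in an unstressed syllable, so rule 1 applies → [ə].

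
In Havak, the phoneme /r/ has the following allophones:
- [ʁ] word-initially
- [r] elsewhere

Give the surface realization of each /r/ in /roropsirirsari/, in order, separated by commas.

[ʁ], [r], [r], [r], [r]

Occurrence 1 (position 1): word-initially → [ʁ].
Occurrence 2 (position 3): no conditioning environment matches → elsewhere allophone [r].
Occurrence 3 (position 8): no conditioning environment matches → elsewhere allophone [r].
Occurrence 4 (position 10): no conditioning environment matches → elsewhere allophone [r].
Occurrence 5 (position 13): no conditioning environment matches → elsewhere allophone [r].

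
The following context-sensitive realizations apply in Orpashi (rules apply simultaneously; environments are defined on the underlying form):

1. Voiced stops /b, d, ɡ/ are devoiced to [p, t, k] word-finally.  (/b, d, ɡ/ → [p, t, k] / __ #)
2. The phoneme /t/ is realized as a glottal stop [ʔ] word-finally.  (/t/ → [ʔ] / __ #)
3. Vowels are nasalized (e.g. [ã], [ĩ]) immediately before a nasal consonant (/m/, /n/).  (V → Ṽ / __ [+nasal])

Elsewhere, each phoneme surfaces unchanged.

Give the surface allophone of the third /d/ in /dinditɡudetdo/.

[d]

/d/ — between /u/ and /e/; rule 1 does not apply here → [d].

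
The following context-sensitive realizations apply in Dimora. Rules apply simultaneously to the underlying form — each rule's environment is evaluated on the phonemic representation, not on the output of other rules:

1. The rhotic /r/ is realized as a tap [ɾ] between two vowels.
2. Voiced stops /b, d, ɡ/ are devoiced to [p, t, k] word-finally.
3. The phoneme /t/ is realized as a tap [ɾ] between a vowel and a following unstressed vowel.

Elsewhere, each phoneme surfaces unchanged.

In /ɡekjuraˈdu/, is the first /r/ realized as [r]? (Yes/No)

No

/r/ — between /u/ and /a/, between two vowels — surfaces as [ɾ] (rule 1).
The actual realization is [ɾ], not [r].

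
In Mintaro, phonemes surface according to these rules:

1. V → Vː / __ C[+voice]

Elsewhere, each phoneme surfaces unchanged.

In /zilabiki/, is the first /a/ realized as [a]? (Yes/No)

No

Rule 1 applies to /a/ (between /l/ and /b/: before a voiced consonant) → [aː].
The actual realization is [aː], not [a].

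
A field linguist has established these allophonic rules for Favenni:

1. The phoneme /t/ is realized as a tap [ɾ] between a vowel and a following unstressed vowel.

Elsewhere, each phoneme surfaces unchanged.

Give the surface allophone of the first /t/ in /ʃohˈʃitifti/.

[ɾ]

/t/ — between /i/ and /i/, between a vowel and a following unstressed vowel — surfaces as [ɾ] (rule 1).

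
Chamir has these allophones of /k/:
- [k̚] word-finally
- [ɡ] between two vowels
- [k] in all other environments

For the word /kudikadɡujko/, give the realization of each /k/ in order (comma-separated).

Occurrence 1 (position 1): no conditioning environment matches → elsewhere allophone [k].
Occurrence 2 (position 5): between two vowels → [ɡ].
Occurrence 3 (position 11): no conditioning environment matches → elsewhere allophone [k].

[k], [ɡ], [k]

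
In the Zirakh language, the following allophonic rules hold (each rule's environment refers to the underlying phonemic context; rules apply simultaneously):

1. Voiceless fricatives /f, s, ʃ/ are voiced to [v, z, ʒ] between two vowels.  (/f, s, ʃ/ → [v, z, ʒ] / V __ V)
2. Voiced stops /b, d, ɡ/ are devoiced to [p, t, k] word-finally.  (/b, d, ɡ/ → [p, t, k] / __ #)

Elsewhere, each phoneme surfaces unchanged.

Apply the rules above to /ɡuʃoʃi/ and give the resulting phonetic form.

[ɡuʒoʒi]

/ɡ/ — word-initial; rule 2 does not apply here → [ɡ].
/u/ — not in any rule's target class → [u].
/ʃ/ meets the environment for rule 1 (between two vowels) → [ʒ].
/o/ (between /ʃ/ and /ʃ/): no rule targets it → [o].
Rule 1 applies to /ʃ/ (between /o/ and /i/: between two vowels) → [ʒ].
/i/ — not in any rule's target class → [i].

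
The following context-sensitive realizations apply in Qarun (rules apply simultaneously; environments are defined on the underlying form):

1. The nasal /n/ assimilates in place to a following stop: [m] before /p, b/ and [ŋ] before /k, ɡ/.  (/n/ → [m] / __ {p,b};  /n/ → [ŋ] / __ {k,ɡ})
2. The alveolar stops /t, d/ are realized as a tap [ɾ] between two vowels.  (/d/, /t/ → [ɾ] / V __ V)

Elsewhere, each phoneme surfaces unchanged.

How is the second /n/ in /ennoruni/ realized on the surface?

/n/ (between /n/ and /o/): rule 1 targets it, but not before a labial or velar stop → unchanged [n].

[n]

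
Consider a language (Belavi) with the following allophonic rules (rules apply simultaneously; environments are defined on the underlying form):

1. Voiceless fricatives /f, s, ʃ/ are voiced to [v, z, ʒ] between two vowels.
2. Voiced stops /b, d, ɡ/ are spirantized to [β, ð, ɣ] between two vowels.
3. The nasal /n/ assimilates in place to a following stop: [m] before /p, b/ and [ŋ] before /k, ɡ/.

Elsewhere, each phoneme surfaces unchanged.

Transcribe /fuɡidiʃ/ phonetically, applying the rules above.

/f/ — word-initial; rule 1 does not apply here → [f].
/u/ (between /f/ and /ɡ/) is unaffected → [u].
Rule 2 applies to /ɡ/ (between /u/ and /i/: between two vowels) → [ɣ].
/i/ stays [i].
/d/ (between /i/ and /i/) occurs between two vowels → [ð] by rule 2.
/i/ stays [i].
/ʃ/ — word-final; rule 1 does not apply here → [ʃ].

[fuɣiðiʃ]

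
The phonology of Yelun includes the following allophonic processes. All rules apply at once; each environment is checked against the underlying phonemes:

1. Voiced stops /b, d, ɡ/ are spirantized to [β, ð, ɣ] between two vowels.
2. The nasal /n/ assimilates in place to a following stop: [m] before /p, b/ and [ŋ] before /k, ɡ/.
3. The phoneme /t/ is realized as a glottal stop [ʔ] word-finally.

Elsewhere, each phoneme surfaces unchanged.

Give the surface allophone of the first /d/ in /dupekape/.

/d/ (word-initial) fails the environment for rule 1, so it stays [d].

[d]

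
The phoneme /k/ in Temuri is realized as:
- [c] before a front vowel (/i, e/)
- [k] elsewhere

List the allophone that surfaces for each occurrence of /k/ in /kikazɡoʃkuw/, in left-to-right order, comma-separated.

[c], [k], [k]

Occurrence 1 (position 1): before a front vowel → [c].
Occurrence 2 (position 3): no conditioning environment matches → elsewhere allophone [k].
Occurrence 3 (position 9): no conditioning environment matches → elsewhere allophone [k].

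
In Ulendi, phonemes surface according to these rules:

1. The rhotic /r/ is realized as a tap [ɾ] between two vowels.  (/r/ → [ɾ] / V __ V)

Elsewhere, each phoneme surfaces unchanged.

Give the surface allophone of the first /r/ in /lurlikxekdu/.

/r/ (between /u/ and /l/) fails the environment for rule 1, so it stays [r].

[r]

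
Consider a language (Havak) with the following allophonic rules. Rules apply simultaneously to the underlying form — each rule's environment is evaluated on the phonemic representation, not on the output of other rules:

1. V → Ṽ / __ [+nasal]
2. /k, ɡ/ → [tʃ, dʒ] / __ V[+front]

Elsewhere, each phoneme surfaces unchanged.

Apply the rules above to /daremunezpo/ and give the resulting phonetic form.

/d/ stays [d].
/a/ — between /d/ and /r/; rule 1 does not apply here → [a].
/r/ — not in any rule's target class → [r].
/e/ meets the environment for rule 1 (before a nasal consonant) → [ẽ].
/m/ (between /e/ and /u/): no rule targets it → [m].
/u/ — between /m/ and /n/, before a nasal consonant — surfaces as [ũ] (rule 1).
/n/ stays [n].
/e/ (between /n/ and /z/) is in the target of rule 1 but the environment (before a nasal consonant) is not met → [e].
/z/ (between /e/ and /p/) is unaffected → [z].
/p/ stays [p].
/o/ — word-final; rule 1 does not apply here → [o].

[darẽmũnezpo]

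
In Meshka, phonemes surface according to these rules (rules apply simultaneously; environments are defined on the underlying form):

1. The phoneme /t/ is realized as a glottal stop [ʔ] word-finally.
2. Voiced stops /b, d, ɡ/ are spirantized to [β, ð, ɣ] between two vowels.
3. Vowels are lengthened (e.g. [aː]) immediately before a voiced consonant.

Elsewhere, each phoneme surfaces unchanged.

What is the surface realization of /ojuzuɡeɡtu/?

[oːjuːzuːɣeːɡtu]

/o/ (word-initial): before a voiced consonant, so rule 3 applies → [oː].
/j/ — not in any rule's target class → [j].
/u/ (between /j/ and /z/): before a voiced consonant, so rule 3 applies → [uː].
/z/ (between /u/ and /u/): no rule targets it → [z].
/u/ — between /z/ and /ɡ/, before a voiced consonant — surfaces as [uː] (rule 3).
/ɡ/ (between /u/ and /e/) occurs between two vowels → [ɣ] by rule 2.
/e/ — between /ɡ/ and /ɡ/, before a voiced consonant — surfaces as [eː] (rule 3).
/ɡ/ (between /e/ and /t/) is in the target of rule 2 but the environment (between two vowels) is not met → [ɡ].
/t/ (between /ɡ/ and /u/) is in the target of rule 1 but the environment (word-finally) is not met → [t].
/u/ (word-final) fails the environment for rule 3, so it stays [u].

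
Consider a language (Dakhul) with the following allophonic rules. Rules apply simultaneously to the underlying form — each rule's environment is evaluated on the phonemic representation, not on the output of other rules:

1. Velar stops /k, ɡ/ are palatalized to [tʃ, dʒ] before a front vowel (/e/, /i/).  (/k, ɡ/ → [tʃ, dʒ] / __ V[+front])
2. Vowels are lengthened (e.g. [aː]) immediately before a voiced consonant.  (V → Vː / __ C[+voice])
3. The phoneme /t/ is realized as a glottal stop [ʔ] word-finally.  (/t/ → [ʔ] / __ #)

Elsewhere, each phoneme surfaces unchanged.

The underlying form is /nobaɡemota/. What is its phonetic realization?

Rule 2 applies to /o/ (between /n/ and /b/: before a voiced consonant) → [oː].
/a/ — between /b/ and /ɡ/, before a voiced consonant — surfaces as [aː] (rule 2).
/ɡ/ (between /a/ and /e/): before a front vowel, so rule 1 applies → [dʒ].
/e/ meets the environment for rule 2 (before a voiced consonant) → [eː].
/o/ (between /m/ and /t/): rule 2 targets it, but not before a voiced consonant → unchanged [o].
/t/ (between /o/ and /a/) is in the target of rule 3 but the environment (word-finally) is not met → [t].
/a/ (word-final) is in the target of rule 2 but the environment (before a voiced consonant) is not met → [a].

[noːbaːdʒeːmota]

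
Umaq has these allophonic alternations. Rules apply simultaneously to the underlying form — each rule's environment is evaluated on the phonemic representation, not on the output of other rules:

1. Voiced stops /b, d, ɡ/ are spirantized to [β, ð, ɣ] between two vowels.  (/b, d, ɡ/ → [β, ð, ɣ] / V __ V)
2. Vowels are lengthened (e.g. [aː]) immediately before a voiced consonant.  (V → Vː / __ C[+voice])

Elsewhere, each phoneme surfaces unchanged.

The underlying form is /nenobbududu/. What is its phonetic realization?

[neːnoːbbuːðuːðu]

/n/ (word-initial) is unaffected → [n].
Rule 2 applies to /e/ (between /n/ and /n/: before a voiced consonant) → [eː].
/n/ (between /e/ and /o/): no rule targets it → [n].
/o/ — between /n/ and /b/, before a voiced consonant — surfaces as [oː] (rule 2).
/b/ (between /o/ and /b/): rule 1 targets it, but not between two vowels → unchanged [b].
/b/ (between /b/ and /u/) fails the environment for rule 1, so it stays [b].
/u/ meets the environment for rule 2 (before a voiced consonant) → [uː].
Rule 1 applies to /d/ (between /u/ and /u/: between two vowels) → [ð].
Rule 2 applies to /u/ (between /d/ and /d/: before a voiced consonant) → [uː].
Rule 1 applies to /d/ (between /u/ and /u/: between two vowels) → [ð].
/u/ (word-final) fails the environment for rule 2, so it stays [u].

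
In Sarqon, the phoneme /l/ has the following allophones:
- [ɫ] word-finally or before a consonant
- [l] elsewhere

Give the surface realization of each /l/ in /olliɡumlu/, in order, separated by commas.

Occurrence 1 (position 2): word-finally or before a consonant → [ɫ].
Occurrence 2 (position 3): no conditioning environment matches → elsewhere allophone [l].
Occurrence 3 (position 8): no conditioning environment matches → elsewhere allophone [l].

[ɫ], [l], [l]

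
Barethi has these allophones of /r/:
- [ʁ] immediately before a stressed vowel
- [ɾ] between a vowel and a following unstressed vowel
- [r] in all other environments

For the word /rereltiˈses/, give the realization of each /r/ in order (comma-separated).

Occurrence 1 (position 1): no conditioning environment matches → elsewhere allophone [r].
Occurrence 2 (position 3): between a vowel and a following unstressed vowel → [ɾ].

[r], [ɾ]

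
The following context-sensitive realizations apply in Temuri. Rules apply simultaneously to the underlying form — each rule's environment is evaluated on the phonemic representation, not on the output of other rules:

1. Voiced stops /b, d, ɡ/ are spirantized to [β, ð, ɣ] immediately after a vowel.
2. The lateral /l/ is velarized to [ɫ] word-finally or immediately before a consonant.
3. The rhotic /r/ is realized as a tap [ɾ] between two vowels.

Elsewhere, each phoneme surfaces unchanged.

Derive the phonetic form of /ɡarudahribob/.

[ɡaɾuðahriβoβ]

/ɡ/ — word-initial; rule 1 does not apply here → [ɡ].
/a/ (between /ɡ/ and /r/): no rule targets it → [a].
/r/ (between /a/ and /u/) occurs between two vowels → [ɾ] by rule 3.
/u/ (between /r/ and /d/) is unaffected → [u].
/d/ — between /u/ and /a/, immediately after a vowel — surfaces as [ð] (rule 1).
/a/ (between /d/ and /h/): no rule targets it → [a].
/h/ (between /a/ and /r/) is unaffected → [h].
/r/ (between /h/ and /i/) fails the environment for rule 3, so it stays [r].
/i/ (between /r/ and /b/): no rule targets it → [i].
/b/ (between /i/ and /o/) occurs immediately after a vowel → [β] by rule 1.
/o/ — not in any rule's target class → [o].
/b/ (word-final) occurs immediately after a vowel → [β] by rule 1.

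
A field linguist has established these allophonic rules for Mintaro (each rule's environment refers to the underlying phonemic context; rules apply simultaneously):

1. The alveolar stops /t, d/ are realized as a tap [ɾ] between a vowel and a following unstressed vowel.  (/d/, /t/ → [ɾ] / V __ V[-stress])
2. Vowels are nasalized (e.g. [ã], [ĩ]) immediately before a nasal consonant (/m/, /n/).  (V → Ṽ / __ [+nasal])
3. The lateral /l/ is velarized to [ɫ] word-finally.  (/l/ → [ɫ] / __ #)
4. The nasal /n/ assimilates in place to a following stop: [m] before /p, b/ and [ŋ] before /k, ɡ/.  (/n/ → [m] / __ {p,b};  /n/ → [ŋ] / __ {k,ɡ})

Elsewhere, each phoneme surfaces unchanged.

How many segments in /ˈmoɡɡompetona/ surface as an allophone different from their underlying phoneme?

Segments that undergo a rule: /o/ → [õ] (rule 2); /t/ → [ɾ] (rule 1); /o/ → [õ] (rule 2).
All other segments surface unchanged.

3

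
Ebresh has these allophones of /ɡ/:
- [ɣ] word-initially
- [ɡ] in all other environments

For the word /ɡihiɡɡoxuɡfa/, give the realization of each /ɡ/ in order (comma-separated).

Occurrence 1 (position 1): word-initially → [ɣ].
Occurrence 2 (position 5): no conditioning environment matches → elsewhere allophone [ɡ].
Occurrence 3 (position 6): no conditioning environment matches → elsewhere allophone [ɡ].
Occurrence 4 (position 10): no conditioning environment matches → elsewhere allophone [ɡ].

[ɣ], [ɡ], [ɡ], [ɡ]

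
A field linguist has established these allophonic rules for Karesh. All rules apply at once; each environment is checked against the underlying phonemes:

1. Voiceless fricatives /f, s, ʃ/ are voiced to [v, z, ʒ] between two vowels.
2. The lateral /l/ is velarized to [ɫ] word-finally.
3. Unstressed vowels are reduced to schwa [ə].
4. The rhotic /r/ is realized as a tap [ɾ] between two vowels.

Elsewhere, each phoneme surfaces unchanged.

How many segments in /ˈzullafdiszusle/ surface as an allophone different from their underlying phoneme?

4

Segments that undergo a rule: /a/ → [ə] (rule 3); /i/ → [ə] (rule 3); /u/ → [ə] (rule 3); /e/ → [ə] (rule 3).
All other segments surface unchanged.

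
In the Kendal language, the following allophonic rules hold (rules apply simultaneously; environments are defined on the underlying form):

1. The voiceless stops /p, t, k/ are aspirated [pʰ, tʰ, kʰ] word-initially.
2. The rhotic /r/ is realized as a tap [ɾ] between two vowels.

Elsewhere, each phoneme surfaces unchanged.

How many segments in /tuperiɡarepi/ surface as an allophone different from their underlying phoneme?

Segments that undergo a rule: /t/ → [tʰ] (rule 1); /r/ → [ɾ] (rule 2); /r/ → [ɾ] (rule 2).
All other segments surface unchanged.

3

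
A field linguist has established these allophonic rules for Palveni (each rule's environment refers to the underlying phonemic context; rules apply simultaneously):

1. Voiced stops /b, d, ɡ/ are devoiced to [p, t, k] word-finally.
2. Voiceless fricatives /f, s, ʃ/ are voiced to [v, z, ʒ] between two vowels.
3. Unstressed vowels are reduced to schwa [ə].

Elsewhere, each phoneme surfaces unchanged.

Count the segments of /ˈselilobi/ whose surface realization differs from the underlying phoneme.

Segments that undergo a rule: /i/ → [ə] (rule 3); /o/ → [ə] (rule 3); /i/ → [ə] (rule 3).
All other segments surface unchanged.

3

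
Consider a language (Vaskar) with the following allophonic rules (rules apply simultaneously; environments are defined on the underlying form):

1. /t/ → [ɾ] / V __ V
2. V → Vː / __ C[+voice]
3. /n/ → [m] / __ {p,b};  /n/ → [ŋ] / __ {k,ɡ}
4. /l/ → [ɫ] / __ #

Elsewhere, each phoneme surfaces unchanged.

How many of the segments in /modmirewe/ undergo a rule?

3

Segments that undergo a rule: /o/ → [oː] (rule 2); /i/ → [iː] (rule 2); /e/ → [eː] (rule 2).
All other segments surface unchanged.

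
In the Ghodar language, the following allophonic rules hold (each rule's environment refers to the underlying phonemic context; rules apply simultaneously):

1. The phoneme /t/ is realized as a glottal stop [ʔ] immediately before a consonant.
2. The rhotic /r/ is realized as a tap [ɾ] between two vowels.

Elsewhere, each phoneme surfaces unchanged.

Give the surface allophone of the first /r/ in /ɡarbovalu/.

[r]

/r/ — between /a/ and /b/; rule 2 does not apply here → [r].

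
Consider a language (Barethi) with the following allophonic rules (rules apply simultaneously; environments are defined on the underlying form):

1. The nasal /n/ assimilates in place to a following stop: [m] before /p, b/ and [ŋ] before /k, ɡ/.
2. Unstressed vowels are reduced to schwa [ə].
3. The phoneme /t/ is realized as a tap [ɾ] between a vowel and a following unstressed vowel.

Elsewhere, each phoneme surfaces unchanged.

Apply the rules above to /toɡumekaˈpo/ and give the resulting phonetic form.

/t/ (word-initial) fails the environment for rule 3, so it stays [t].
/o/ (between /t/ and /ɡ/): in an unstressed syllable, so rule 2 applies → [ə].
/ɡ/ (between /o/ and /u/) is unaffected → [ɡ].
/u/ meets the environment for rule 2 (in an unstressed syllable) → [ə].
/m/ (between /u/ and /e/): no rule targets it → [m].
/e/ (between /m/ and /k/) occurs in an unstressed syllable → [ə] by rule 2.
/k/ (between /e/ and /a/): no rule targets it → [k].
/a/ — between /k/ and /p/, in an unstressed syllable — surfaces as [ə] (rule 2).
/p/ (between /a/ and /o/) is unaffected → [p].
/o/ (word-final) fails the environment for rule 2, so it stays [o].

[təɡəməkəˈpo]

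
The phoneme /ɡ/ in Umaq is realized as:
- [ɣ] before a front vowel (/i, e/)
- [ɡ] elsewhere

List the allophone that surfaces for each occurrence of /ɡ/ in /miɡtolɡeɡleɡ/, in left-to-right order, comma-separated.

Occurrence 1 (position 3): no conditioning environment matches → elsewhere allophone [ɡ].
Occurrence 2 (position 7): before a front vowel (/i, e/) → [ɣ].
Occurrence 3 (position 9): no conditioning environment matches → elsewhere allophone [ɡ].
Occurrence 4 (position 12): no conditioning environment matches → elsewhere allophone [ɡ].

[ɡ], [ɣ], [ɡ], [ɡ]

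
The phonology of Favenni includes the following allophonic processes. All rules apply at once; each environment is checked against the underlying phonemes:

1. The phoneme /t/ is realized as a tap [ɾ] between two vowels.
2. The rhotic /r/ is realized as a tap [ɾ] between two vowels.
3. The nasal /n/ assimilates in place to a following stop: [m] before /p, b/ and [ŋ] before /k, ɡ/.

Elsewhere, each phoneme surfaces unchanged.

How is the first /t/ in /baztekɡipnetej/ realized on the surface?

[t]

/t/ — between /z/ and /e/; rule 1 does not apply here → [t].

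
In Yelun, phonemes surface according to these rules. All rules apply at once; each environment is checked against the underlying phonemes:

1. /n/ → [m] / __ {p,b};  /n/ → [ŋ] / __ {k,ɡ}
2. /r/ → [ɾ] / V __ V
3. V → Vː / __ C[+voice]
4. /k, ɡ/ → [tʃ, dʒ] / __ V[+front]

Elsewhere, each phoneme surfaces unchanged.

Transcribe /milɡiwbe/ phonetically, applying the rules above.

[miːldʒiːwbe]

/m/ (word-initial) is unaffected → [m].
/i/ — between /m/ and /l/, before a voiced consonant — surfaces as [iː] (rule 3).
/l/ (between /i/ and /ɡ/): no rule targets it → [l].
Rule 4 applies to /ɡ/ (between /l/ and /i/: before a front vowel) → [dʒ].
/i/ — between /ɡ/ and /w/, before a voiced consonant — surfaces as [iː] (rule 3).
/w/ (between /i/ and /b/): no rule targets it → [w].
/b/ — not in any rule's target class → [b].
/e/ (word-final) fails the environment for rule 3, so it stays [e].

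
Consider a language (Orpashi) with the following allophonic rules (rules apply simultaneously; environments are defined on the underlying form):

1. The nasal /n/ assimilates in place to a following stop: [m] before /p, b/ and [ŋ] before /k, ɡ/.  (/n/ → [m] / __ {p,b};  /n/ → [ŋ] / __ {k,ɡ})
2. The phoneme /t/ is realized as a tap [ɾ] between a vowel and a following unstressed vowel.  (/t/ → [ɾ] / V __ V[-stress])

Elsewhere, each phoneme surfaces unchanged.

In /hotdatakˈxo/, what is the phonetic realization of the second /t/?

/t/ (between /a/ and /a/) occurs between a vowel and a following unstressed vowel → [ɾ] by rule 2.

[ɾ]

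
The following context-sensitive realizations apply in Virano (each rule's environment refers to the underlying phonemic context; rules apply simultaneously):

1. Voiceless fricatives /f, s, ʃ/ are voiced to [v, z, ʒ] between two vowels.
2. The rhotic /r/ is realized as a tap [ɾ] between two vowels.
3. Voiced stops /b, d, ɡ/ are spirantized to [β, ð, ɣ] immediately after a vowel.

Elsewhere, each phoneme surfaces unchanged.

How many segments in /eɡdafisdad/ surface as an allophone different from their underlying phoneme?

Segments that undergo a rule: /ɡ/ → [ɣ] (rule 3); /f/ → [v] (rule 1); /d/ → [ð] (rule 3).
All other segments surface unchanged.

3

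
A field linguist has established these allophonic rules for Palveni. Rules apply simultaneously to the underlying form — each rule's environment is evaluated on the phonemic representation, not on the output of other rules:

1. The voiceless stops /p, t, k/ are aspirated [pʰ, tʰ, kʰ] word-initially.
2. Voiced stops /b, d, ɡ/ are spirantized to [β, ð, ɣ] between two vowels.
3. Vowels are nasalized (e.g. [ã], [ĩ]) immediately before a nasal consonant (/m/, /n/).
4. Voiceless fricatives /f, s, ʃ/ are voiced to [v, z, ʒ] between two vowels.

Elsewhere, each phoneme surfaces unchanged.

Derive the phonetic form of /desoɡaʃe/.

/d/ — word-initial; rule 2 does not apply here → [d].
/e/ (between /d/ and /s/) fails the environment for rule 3, so it stays [e].
/s/ — between /e/ and /o/, between two vowels — surfaces as [z] (rule 4).
/o/ — between /s/ and /ɡ/; rule 3 does not apply here → [o].
Rule 2 applies to /ɡ/ (between /o/ and /a/: between two vowels) → [ɣ].
/a/ — between /ɡ/ and /ʃ/; rule 3 does not apply here → [a].
/ʃ/ (between /a/ and /e/): between two vowels, so rule 4 applies → [ʒ].
/e/ (word-final) is in the target of rule 3 but the environment (before a nasal consonant) is not met → [e].

[dezoɣaʒe]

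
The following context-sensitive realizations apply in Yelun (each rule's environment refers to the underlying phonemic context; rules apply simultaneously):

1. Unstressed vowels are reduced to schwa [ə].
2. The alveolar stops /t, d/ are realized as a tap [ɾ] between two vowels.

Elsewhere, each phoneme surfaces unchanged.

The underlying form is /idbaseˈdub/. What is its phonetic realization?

[ədbəsəˈɾub]

/i/ (word-initial): in an unstressed syllable, so rule 1 applies → [ə].
/d/ — between /i/ and /b/; rule 2 does not apply here → [d].
/b/ — not in any rule's target class → [b].
/a/ (between /b/ and /s/) occurs in an unstressed syllable → [ə] by rule 1.
/s/ (between /a/ and /e/): no rule targets it → [s].
/e/ meets the environment for rule 1 (in an unstressed syllable) → [ə].
/d/ — between /e/ and /u/, between two vowels — surfaces as [ɾ] (rule 2).
/u/ (between /d/ and /b/): rule 1 targets it, but not in an unstressed syllable → unchanged [u].
/b/ (word-final) is unaffected → [b].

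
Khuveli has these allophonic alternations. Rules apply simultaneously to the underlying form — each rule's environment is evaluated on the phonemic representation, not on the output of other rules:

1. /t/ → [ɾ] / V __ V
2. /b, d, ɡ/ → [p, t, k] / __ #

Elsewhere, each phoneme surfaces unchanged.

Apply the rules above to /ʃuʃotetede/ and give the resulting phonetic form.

[ʃuʃoɾeɾede]

/ʃ/ (word-initial) is unaffected → [ʃ].
/u/ — not in any rule's target class → [u].
/ʃ/ stays [ʃ].
/o/ (between /ʃ/ and /t/) is unaffected → [o].
/t/ meets the environment for rule 1 (between two vowels) → [ɾ].
/e/ — not in any rule's target class → [e].
/t/ (between /e/ and /e/) occurs between two vowels → [ɾ] by rule 1.
/e/ stays [e].
/d/ (between /e/ and /e/) is in the target of rule 2 but the environment (word-finally) is not met → [d].
/e/ (word-final): no rule targets it → [e].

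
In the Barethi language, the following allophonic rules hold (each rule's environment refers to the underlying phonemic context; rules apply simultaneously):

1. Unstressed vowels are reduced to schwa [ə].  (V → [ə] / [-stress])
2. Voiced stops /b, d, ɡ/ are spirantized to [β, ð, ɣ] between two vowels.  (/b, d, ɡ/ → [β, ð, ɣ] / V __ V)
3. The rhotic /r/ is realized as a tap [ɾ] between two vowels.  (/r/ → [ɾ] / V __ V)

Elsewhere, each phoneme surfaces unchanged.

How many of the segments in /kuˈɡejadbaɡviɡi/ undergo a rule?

Segments that undergo a rule: /u/ → [ə] (rule 1); /ɡ/ → [ɣ] (rule 2); /a/ → [ə] (rule 1); /a/ → [ə] (rule 1); /i/ → [ə] (rule 1); /ɡ/ → [ɣ] (rule 2); /i/ → [ə] (rule 1).
All other segments surface unchanged.

7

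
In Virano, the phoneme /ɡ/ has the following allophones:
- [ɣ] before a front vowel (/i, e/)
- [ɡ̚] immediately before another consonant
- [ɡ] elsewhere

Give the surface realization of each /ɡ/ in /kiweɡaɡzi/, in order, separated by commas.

Occurrence 1 (position 5): no conditioning environment matches → elsewhere allophone [ɡ].
Occurrence 2 (position 7): immediately before another consonant → [ɡ̚].

[ɡ], [ɡ̚]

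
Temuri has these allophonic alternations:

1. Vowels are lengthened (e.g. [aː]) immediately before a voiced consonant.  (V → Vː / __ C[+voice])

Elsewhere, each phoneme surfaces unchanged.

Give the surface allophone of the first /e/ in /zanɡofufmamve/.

[e]

/e/ (word-final): rule 1 targets it, but not before a voiced consonant → unchanged [e].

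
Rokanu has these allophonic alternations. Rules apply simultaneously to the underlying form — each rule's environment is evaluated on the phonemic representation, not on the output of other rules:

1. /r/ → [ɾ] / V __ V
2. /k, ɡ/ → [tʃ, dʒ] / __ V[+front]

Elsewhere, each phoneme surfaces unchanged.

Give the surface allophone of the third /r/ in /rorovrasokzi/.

/r/ (between /v/ and /a/) fails the environment for rule 1, so it stays [r].

[r]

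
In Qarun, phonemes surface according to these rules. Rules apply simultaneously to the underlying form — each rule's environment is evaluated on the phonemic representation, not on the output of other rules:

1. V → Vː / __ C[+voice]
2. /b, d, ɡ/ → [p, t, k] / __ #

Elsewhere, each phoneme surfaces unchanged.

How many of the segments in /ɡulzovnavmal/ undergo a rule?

Segments that undergo a rule: /u/ → [uː] (rule 1); /o/ → [oː] (rule 1); /a/ → [aː] (rule 1); /a/ → [aː] (rule 1).
All other segments surface unchanged.

4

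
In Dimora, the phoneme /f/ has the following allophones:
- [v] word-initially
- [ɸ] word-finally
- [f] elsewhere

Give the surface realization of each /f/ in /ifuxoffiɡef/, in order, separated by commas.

[f], [f], [f], [ɸ]

Occurrence 1 (position 2): no conditioning environment matches → elsewhere allophone [f].
Occurrence 2 (position 6): no conditioning environment matches → elsewhere allophone [f].
Occurrence 3 (position 7): no conditioning environment matches → elsewhere allophone [f].
Occurrence 4 (position 11): word-finally → [ɸ].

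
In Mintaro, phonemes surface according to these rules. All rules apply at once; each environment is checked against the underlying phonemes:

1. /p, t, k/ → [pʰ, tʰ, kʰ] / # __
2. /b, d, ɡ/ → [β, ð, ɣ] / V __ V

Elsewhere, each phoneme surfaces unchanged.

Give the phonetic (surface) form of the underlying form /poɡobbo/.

[pʰoɣobbo]

/p/ (word-initial): word-initially, so rule 1 applies → [pʰ].
/o/ (between /p/ and /ɡ/): no rule targets it → [o].
/ɡ/ (between /o/ and /o/) occurs between two vowels → [ɣ] by rule 2.
/o/ (between /ɡ/ and /b/) is unaffected → [o].
/b/ (between /o/ and /b/) fails the environment for rule 2, so it stays [b].
/b/ (between /b/ and /o/) fails the environment for rule 2, so it stays [b].
/o/ (word-final) is unaffected → [o].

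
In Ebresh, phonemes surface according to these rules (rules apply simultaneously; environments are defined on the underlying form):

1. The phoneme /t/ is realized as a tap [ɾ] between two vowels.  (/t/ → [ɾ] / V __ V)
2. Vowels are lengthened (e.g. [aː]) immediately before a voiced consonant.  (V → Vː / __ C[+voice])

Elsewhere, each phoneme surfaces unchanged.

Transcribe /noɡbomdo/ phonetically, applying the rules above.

/n/ (word-initial) is unaffected → [n].
/o/ meets the environment for rule 2 (before a voiced consonant) → [oː].
/ɡ/ stays [ɡ].
/b/ stays [b].
/o/ meets the environment for rule 2 (before a voiced consonant) → [oː].
/m/ stays [m].
/d/ — not in any rule's target class → [d].
/o/ (word-final): rule 2 targets it, but not before a voiced consonant → unchanged [o].

[noːɡboːmdo]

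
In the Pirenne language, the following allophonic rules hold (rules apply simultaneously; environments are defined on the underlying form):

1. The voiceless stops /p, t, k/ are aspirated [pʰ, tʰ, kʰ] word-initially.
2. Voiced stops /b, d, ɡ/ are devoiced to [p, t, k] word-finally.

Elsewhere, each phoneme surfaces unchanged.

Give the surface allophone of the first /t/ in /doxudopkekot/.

[t]

/t/ (word-final) fails the environment for rule 1, so it stays [t].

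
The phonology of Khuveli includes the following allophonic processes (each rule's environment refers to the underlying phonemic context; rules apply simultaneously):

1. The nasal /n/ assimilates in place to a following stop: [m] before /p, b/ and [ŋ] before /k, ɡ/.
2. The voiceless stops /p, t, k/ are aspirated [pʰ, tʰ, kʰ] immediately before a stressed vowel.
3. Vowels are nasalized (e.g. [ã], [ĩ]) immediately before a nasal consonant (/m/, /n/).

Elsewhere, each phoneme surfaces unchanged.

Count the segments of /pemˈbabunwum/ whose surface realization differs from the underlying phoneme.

Segments that undergo a rule: /e/ → [ẽ] (rule 3); /u/ → [ũ] (rule 3); /u/ → [ũ] (rule 3).
All other segments surface unchanged.

3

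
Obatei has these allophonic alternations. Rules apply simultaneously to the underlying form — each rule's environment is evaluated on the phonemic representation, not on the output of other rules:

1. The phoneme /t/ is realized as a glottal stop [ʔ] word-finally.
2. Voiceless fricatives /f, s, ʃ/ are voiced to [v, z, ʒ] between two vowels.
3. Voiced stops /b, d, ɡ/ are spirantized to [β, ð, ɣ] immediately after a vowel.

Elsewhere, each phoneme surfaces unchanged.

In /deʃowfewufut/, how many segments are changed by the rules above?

3

Segments that undergo a rule: /ʃ/ → [ʒ] (rule 2); /f/ → [v] (rule 2); /t/ → [ʔ] (rule 1).
All other segments surface unchanged.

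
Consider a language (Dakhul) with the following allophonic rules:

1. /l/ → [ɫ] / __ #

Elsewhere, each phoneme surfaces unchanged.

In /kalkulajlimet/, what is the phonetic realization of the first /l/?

/l/ (between /a/ and /k/) is in the target of rule 1 but the environment (word-finally) is not met → [l].

[l]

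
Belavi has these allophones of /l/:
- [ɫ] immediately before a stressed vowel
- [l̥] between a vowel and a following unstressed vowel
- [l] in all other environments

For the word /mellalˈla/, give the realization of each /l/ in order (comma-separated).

[l], [l], [l], [ɫ]

Occurrence 1 (position 3): no conditioning environment matches → elsewhere allophone [l].
Occurrence 2 (position 4): no conditioning environment matches → elsewhere allophone [l].
Occurrence 3 (position 6): no conditioning environment matches → elsewhere allophone [l].
Occurrence 4 (position 7): immediately before a stressed vowel → [ɫ].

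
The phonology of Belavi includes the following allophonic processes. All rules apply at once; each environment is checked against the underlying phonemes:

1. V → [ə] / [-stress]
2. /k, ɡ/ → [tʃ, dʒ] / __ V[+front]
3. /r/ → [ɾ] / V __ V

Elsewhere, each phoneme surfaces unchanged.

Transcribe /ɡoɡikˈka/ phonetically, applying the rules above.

/ɡ/ (word-initial): rule 2 targets it, but not before a front vowel → unchanged [ɡ].
Rule 1 applies to /o/ (between /ɡ/ and /ɡ/: in an unstressed syllable) → [ə].
/ɡ/ (between /o/ and /i/): before a front vowel, so rule 2 applies → [dʒ].
/i/ (between /ɡ/ and /k/): in an unstressed syllable, so rule 1 applies → [ə].
/k/ (between /i/ and /k/) is in the target of rule 2 but the environment (before a front vowel) is not met → [k].
/k/ (between /k/ and /a/) is in the target of rule 2 but the environment (before a front vowel) is not met → [k].
/a/ (word-final) is in the target of rule 1 but the environment (in an unstressed syllable) is not met → [a].

[ɡədʒəkˈka]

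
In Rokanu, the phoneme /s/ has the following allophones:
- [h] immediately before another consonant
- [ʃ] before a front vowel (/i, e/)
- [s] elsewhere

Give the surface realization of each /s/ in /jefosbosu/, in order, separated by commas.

[h], [s]

Occurrence 1 (position 5): immediately before another consonant → [h].
Occurrence 2 (position 8): no conditioning environment matches → elsewhere allophone [s].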